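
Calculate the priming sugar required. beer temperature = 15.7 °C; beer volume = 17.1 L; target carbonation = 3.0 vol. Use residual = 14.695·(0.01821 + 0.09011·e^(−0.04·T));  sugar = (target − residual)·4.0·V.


residual = 14.695·(0.01821 + 0.09011·e^(−0.04·15.7)) = 0.9742
sugar = (3.0 − 0.9742)·4.0·17.1

138.5614 g


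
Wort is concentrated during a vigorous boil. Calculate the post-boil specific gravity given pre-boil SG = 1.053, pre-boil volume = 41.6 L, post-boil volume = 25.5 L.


SG_post = 1 + (SG_pre − 1)·V_pre/V_post
pts_pre = (1.053 − 1)·1000 = 53.0000
pts_post = 53.0000·41.6/25.5 = 86.4627
SG_post = 1 + 86.4627/1000

1.0865


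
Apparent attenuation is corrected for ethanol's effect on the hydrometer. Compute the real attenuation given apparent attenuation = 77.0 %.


RA = AA · 0.8192
RA = 77.0 · 0.8192

63.0784 %


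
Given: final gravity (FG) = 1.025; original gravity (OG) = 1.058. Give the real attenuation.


AA = (OG−FG)/(OG−1)·100;  RA = AA·0.8192
AA = (1.058 − 1.025)/(1.058 − 1)·100 = 56.8966
RA = 56.8966·0.8192

46.6097 %


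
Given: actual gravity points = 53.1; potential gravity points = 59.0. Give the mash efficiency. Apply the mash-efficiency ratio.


efficiency = actual / potential × 100
efficiency = 53.1 / 59.0 × 100

90.0000 %


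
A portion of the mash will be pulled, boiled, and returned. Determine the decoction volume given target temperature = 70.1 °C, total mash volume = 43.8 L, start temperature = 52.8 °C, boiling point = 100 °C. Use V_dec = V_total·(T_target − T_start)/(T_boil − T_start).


V_dec = 43.8·(70.1 − 52.8)/(100 − 52.8)

16.0538 L


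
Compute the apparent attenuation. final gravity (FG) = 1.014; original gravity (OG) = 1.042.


AA = (OG − FG)/(OG − 1) · 100
AA = (1.042 − 1.014)/(1.042 − 1) · 100

66.6667 %


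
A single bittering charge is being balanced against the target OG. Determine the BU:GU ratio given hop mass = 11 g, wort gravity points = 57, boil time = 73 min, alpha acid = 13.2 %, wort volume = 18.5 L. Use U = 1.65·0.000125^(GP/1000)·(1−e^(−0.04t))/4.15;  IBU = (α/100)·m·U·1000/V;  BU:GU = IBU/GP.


U = 1.65·0.000125^(57/1000)·(1−e^(−0.04·73))/4.15 = 0.2254
IBU = (13.2/100)·11·0.2254·1000/18.5 = 17.6879
BU:GU = 17.6879/57

0.3103


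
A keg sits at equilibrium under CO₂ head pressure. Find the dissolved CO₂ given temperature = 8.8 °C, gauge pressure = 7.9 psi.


vols = (P + 14.695)·(0.01821 + 0.09011·e^(−0.04·T))
vols = (7.9 + 14.695)·(0.01821 + 0.09011·e^(−0.04·8.8))

1.8434 volumes


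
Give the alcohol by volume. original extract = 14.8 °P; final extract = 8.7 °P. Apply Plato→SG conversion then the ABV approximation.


SG = 259/(259 − P);  ABV = (OG − FG)·131.25
OG = 259/(259 − 14.8) = 1.0606
FG = 259/(259 − 8.7) = 1.0348
ABV = (1.0606 − 1.0348)·131.25

3.3925 % ABV


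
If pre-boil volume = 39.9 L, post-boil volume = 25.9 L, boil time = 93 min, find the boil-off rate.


rate = (V_pre − V_post) / (t_min/60)
rate = (39.9 − 25.9) / (93/60)

9.0323 L/hr


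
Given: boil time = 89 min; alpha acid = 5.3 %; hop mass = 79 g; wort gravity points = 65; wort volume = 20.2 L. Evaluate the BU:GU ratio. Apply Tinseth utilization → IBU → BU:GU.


U = 1.65·0.000125^(GP/1000)·(1−e^(−0.04t))/4.15;  IBU = (α/100)·m·U·1000/V;  BU:GU = IBU/GP
U = 1.65·0.000125^(65/1000)·(1−e^(−0.04·89))/4.15 = 0.2154
IBU = (5.3/100)·79·0.2154·1000/20.2 = 44.6433
BU:GU = 44.6433/65

0.6868


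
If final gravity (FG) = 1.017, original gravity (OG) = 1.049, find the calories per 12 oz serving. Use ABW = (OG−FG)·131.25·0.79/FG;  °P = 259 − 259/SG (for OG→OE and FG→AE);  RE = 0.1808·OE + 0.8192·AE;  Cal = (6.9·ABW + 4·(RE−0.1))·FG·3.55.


ABW = (1.049 − 1.017)·131.25·0.79/1.017 = 3.2625
OE = 259 − 259/1.049 = 12.0982 °P
AE = 259 − 259/1.017 = 4.3294 °P
RE = 0.1808·12.0982 + 0.8192·4.3294 = 5.7340 °P
Cal = (6.9·3.2625 + 4·(5.7340−0.1))·1.017·3.55

162.6372 kcal


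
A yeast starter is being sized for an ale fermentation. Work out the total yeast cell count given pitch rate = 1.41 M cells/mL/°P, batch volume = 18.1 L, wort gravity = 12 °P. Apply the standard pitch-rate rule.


cells (billions) = rate · V_L · °P
cells = 1.41 · 18.1 · 12

306.2520 billion cells


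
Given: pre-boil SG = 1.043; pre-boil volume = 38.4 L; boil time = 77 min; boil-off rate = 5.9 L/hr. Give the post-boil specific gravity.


V_post = V_pre − rate·(t/60);  SG_post = 1 + (SG_pre−1)·V_pre/V_post
V_post = 38.4 − 5.9·(77/60) = 30.8283
SG_post = 1 + (1.043 − 1)·38.4/30.8283

1.0536


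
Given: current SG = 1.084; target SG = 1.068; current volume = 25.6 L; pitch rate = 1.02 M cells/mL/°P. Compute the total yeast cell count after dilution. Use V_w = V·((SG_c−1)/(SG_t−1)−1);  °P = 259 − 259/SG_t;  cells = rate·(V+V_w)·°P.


V_w = 25.6·((1.084−1)/(1.068−1)−1) = 6.0235
V_final = 25.6 + 6.0235 = 31.6235
°P = 259 − 259/1.068 = 16.4906
cells = 1.02·31.6235·16.4906

531.9220 billion cells


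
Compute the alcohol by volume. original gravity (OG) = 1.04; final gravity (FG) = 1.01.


ABV = (OG − FG) · 131.25
ABV = (1.04 − 1.01) · 131.25

3.9375 % ABV


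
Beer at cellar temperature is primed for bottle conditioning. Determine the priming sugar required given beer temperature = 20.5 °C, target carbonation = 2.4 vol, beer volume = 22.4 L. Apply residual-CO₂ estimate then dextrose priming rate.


residual = 14.695·(0.01821 + 0.09011·e^(−0.04·T));  sugar = (target − residual)·4.0·V
residual = 14.695·(0.01821 + 0.09011·e^(−0.04·20.5)) = 0.8508
sugar = (2.4 − 0.8508)·4.0·22.4

138.8083 g


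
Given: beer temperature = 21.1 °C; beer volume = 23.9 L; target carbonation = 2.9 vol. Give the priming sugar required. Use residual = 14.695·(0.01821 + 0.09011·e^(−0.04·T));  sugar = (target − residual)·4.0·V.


residual = 14.695·(0.01821 + 0.09011·e^(−0.04·21.1)) = 0.8370
sugar = (2.9 − 0.8370)·4.0·23.9

197.2256 g


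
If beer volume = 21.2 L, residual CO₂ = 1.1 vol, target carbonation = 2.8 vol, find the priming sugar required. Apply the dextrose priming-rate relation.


sugar = (target − residual)·4.0·V
sugar = (2.8 − 1.1)·4.0·21.2

144.1600 g


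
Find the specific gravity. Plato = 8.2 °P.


SG = 259/(259 − P)
SG = 259/(259 − 8.2)

1.0327


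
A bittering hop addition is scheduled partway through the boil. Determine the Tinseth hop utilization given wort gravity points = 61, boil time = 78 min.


U = 1.65·0.000125^(GP/1000) · (1 − e^(−0.04·t))/4.15
bigness = 1.65·0.000125^(61/1000) = 0.9537
boil_factor = (1 − e^(−0.04·78))/4.15 = 0.2303
U = 0.9537 · 0.2303

0.2197


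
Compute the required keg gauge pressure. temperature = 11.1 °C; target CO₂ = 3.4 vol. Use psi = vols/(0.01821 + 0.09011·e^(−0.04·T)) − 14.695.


psi = 3.4/(0.01821 + 0.09011·e^(−0.04·11.1)) − 14.695

30.0345 psi


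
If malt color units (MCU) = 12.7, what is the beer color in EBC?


SRM = 1.4922·MCU^0.6859;  EBC = SRM·1.97
SRM = 1.4922·12.7^0.6859 = 8.5295
EBC = 8.5295·1.97

16.8032 EBC


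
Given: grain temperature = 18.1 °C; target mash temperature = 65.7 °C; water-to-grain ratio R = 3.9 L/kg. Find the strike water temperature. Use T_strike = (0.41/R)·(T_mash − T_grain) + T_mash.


T_strike = (0.41/3.9)·(65.7 − 18.1) + 65.7

70.7041 °C


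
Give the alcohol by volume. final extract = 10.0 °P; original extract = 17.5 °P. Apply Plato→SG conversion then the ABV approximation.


SG = 259/(259 − P);  ABV = (OG − FG)·131.25
OG = 259/(259 − 17.5) = 1.0725
FG = 259/(259 − 10.0) = 1.0402
ABV = (1.0725 − 1.0402)·131.25

4.2398 % ABV


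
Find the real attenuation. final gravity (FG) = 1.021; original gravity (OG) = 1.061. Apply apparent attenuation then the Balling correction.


AA = (OG−FG)/(OG−1)·100;  RA = AA·0.8192
AA = (1.061 − 1.021)/(1.061 − 1)·100 = 65.5738
RA = 65.5738·0.8192

53.7180 %


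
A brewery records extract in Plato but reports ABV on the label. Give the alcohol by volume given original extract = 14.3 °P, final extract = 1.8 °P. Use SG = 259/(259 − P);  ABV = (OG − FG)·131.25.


OG = 259/(259 − 14.3) = 1.0584
FG = 259/(259 − 1.8) = 1.0070
ABV = (1.0584 − 1.0070)·131.25

6.7516 % ABV


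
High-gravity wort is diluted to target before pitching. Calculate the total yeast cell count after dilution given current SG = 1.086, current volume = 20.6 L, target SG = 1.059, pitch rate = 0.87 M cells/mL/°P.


V_w = V·((SG_c−1)/(SG_t−1)−1);  °P = 259 − 259/SG_t;  cells = rate·(V+V_w)·°P
V_w = 20.6·((1.086−1)/(1.059−1)−1) = 9.4271
V_final = 20.6 + 9.4271 = 30.0271
°P = 259 − 259/1.059 = 14.4297
cells = 0.87·30.0271·14.4297

376.9543 billion cells


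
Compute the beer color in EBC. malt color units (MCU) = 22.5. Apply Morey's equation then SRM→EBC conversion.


SRM = 1.4922·MCU^0.6859;  EBC = SRM·1.97
SRM = 1.4922·22.5^0.6859 = 12.6267
EBC = 12.6267·1.97

24.8746 EBC


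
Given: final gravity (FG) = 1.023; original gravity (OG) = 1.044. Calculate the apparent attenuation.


AA = (OG − FG)/(OG − 1) · 100
AA = (1.044 − 1.023)/(1.044 − 1) · 100

47.7273 %


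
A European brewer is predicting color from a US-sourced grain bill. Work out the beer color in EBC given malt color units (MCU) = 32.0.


SRM = 1.4922·MCU^0.6859;  EBC = SRM·1.97
SRM = 1.4922·32.0^0.6859 = 16.0772
EBC = 16.0772·1.97

31.6720 EBC


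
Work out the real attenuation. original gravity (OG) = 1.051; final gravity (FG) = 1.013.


AA = (OG−FG)/(OG−1)·100;  RA = AA·0.8192
AA = (1.051 − 1.013)/(1.051 − 1)·100 = 74.5098
RA = 74.5098·0.8192

61.0384 %


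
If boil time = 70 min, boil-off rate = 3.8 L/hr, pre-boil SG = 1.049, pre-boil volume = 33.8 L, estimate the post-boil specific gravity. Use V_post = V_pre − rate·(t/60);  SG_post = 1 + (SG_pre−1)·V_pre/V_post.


V_post = 33.8 − 3.8·(70/60) = 29.3667
SG_post = 1 + (1.049 − 1)·33.8/29.3667

1.0564


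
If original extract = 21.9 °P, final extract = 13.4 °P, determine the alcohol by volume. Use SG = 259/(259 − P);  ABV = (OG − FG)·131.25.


OG = 259/(259 − 21.9) = 1.0924
FG = 259/(259 − 13.4) = 1.0546
ABV = (1.0924 − 1.0546)·131.25

4.9620 % ABV


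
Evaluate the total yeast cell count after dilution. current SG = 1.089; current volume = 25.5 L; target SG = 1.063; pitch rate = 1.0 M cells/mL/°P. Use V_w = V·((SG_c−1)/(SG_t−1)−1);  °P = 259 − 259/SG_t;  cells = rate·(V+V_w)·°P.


V_w = 25.5·((1.089−1)/(1.063−1)−1) = 10.5238
V_final = 25.5 + 10.5238 = 36.0238
°P = 259 − 259/1.063 = 15.3500
cells = 1.0·36.0238·15.3500

552.9638 billion cells


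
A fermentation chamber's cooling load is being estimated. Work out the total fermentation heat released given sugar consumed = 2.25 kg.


Q = m_sugar · 590 kJ/kg
Q = 2.25 · 590

1327.5000 kJ


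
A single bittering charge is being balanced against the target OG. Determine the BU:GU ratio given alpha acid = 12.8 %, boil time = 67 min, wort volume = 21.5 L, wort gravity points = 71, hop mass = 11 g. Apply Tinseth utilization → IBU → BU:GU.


U = 1.65·0.000125^(GP/1000)·(1−e^(−0.04t))/4.15;  IBU = (α/100)·m·U·1000/V;  BU:GU = IBU/GP
U = 1.65·0.000125^(71/1000)·(1−e^(−0.04·67))/4.15 = 0.1956
IBU = (12.8/100)·11·0.1956·1000/21.5 = 12.8125
BU:GU = 12.8125/71

0.1805


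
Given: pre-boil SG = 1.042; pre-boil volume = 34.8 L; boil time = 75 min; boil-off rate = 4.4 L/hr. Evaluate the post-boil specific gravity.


V_post = V_pre − rate·(t/60);  SG_post = 1 + (SG_pre−1)·V_pre/V_post
V_post = 34.8 − 4.4·(75/60) = 29.3000
SG_post = 1 + (1.042 − 1)·34.8/29.3000

1.0499


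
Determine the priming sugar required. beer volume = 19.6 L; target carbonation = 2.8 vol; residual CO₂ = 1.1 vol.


sugar = (target − residual)·4.0·V
sugar = (2.8 − 1.1)·4.0·19.6

133.2800 g


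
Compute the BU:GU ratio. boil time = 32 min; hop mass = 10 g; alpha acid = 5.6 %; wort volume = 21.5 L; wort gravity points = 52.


U = 1.65·0.000125^(GP/1000)·(1−e^(−0.04t))/4.15;  IBU = (α/100)·m·U·1000/V;  BU:GU = IBU/GP
U = 1.65·0.000125^(52/1000)·(1−e^(−0.04·32))/4.15 = 0.1799
IBU = (5.6/100)·10·0.1799·1000/21.5 = 4.6853
BU:GU = 4.6853/52

0.0901


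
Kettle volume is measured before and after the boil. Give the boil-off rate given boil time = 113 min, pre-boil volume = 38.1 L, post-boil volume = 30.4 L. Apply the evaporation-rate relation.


rate = (V_pre − V_post) / (t_min/60)
rate = (38.1 − 30.4) / (113/60)

4.0885 L/hr


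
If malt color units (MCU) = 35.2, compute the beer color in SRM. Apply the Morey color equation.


SRM = 1.4922 · MCU^0.6859
SRM = 1.4922 · 35.2^0.6859

17.1633 SRM


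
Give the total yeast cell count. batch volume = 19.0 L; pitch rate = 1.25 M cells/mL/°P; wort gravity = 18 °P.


cells (billions) = rate · V_L · °P
cells = 1.25 · 19.0 · 18

427.5000 billion cells


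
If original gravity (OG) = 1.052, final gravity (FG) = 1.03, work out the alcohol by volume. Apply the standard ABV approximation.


ABV = (OG − FG) · 131.25
ABV = (1.052 − 1.03) · 131.25

2.8875 % ABV


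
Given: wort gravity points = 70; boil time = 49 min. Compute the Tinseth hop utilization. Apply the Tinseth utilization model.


U = 1.65·0.000125^(GP/1000) · (1 − e^(−0.04·t))/4.15
bigness = 1.65·0.000125^(70/1000) = 0.8796
boil_factor = (1 − e^(−0.04·49))/4.15 = 0.2070
U = 0.8796 · 0.2070

0.1821


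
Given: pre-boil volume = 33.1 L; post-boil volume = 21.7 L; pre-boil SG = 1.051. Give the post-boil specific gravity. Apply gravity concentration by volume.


SG_post = 1 + (SG_pre − 1)·V_pre/V_post
pts_pre = (1.051 − 1)·1000 = 51.0000
pts_post = 51.0000·33.1/21.7 = 77.7926
SG_post = 1 + 77.7926/1000

1.0778


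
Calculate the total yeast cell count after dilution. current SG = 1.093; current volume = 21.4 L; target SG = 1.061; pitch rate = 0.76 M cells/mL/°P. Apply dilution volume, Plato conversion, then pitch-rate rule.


V_w = V·((SG_c−1)/(SG_t−1)−1);  °P = 259 − 259/SG_t;  cells = rate·(V+V_w)·°P
V_w = 21.4·((1.093−1)/(1.061−1)−1) = 11.2262
V_final = 21.4 + 11.2262 = 32.6262
°P = 259 − 259/1.061 = 14.8907
cells = 0.76·32.6262·14.8907

369.2281 billion cells


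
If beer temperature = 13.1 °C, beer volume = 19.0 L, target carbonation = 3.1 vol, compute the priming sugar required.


residual = 14.695·(0.01821 + 0.09011·e^(−0.04·T));  sugar = (target − residual)·4.0·V
residual = 14.695·(0.01821 + 0.09011·e^(−0.04·13.1)) = 1.0517
sugar = (3.1 − 1.0517)·4.0·19.0

155.6710 g


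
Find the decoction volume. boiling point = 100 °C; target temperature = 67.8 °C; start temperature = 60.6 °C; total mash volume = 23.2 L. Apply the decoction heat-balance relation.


V_dec = V_total·(T_target − T_start)/(T_boil − T_start)
V_dec = 23.2·(67.8 − 60.6)/(100 − 60.6)

4.2396 L


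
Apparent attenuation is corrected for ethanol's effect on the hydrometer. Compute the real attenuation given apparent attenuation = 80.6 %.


RA = AA · 0.8192
RA = 80.6 · 0.8192

66.0275 %


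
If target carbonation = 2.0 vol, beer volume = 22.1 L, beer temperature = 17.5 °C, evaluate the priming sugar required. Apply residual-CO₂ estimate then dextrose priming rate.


residual = 14.695·(0.01821 + 0.09011·e^(−0.04·T));  sugar = (target − residual)·4.0·V
residual = 14.695·(0.01821 + 0.09011·e^(−0.04·17.5)) = 0.9252
sugar = (2.0 − 0.9252)·4.0·22.1

95.0161 g


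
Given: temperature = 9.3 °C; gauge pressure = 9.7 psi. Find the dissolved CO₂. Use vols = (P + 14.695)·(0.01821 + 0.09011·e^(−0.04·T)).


vols = (9.7 + 14.695)·(0.01821 + 0.09011·e^(−0.04·9.3))

1.9596 volumes


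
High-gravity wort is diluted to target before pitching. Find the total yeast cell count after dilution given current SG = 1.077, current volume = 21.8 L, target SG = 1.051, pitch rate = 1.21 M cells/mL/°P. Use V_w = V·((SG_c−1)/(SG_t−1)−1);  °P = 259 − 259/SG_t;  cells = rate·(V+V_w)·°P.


V_w = 21.8·((1.077−1)/(1.051−1)−1) = 11.1137
V_final = 21.8 + 11.1137 = 32.9137
°P = 259 − 259/1.051 = 12.5680
cells = 1.21·32.9137·12.5680

500.5295 billion cells


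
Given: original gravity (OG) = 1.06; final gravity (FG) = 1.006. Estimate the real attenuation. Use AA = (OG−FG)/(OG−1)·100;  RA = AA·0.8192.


AA = (1.06 − 1.006)/(1.06 − 1)·100 = 90.0000
RA = 90.0000·0.8192

73.7280 %


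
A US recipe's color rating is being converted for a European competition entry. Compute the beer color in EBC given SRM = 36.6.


EBC = SRM · 1.97
EBC = 36.6 · 1.97

72.1020 EBC


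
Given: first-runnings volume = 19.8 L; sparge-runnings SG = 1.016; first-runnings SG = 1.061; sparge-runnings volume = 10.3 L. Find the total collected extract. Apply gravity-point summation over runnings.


total = Σ (SG_i − 1)·1000·V_i
first = (1.061 − 1)·1000·19.8 = 1207.8000
sparge = (1.016 − 1)·1000·10.3 = 164.8000
total = 1207.8000 + 164.8000

1372.6000 gravity·L


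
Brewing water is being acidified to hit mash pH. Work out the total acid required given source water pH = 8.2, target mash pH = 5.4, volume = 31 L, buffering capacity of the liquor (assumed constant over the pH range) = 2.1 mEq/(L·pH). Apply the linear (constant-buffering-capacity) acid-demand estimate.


acid = buffering capacity · (pH_source − pH_target) · V
acid = 2.1 · (8.2 − 5.4) · 31

182.2800 mEq


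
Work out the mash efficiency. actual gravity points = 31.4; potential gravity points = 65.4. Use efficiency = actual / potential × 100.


efficiency = 31.4 / 65.4 × 100

48.0122 %


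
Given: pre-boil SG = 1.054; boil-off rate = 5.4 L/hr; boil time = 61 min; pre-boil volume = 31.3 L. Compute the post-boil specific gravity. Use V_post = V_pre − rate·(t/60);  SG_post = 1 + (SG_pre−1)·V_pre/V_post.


V_post = 31.3 − 5.4·(61/60) = 25.8100
SG_post = 1 + (1.054 − 1)·31.3/25.8100

1.0655


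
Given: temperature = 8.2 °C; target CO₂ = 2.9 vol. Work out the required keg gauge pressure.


psi = vols/(0.01821 + 0.09011·e^(−0.04·T)) − 14.695
psi = 2.9/(0.01821 + 0.09011·e^(−0.04·8.2)) − 14.695

20.1935 psi


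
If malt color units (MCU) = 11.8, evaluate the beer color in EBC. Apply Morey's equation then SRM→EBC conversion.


SRM = 1.4922·MCU^0.6859;  EBC = SRM·1.97
SRM = 1.4922·11.8^0.6859 = 8.1102
EBC = 8.1102·1.97

15.9771 EBC


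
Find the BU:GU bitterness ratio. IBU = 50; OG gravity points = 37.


BU:GU = IBU / OG_points
BU:GU = 50 / 37

1.3514


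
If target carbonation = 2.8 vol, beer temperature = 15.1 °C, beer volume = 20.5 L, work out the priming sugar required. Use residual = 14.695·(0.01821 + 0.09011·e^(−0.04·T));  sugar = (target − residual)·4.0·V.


residual = 14.695·(0.01821 + 0.09011·e^(−0.04·15.1)) = 0.9914
sugar = (2.8 − 0.9914)·4.0·20.5

148.3041 g


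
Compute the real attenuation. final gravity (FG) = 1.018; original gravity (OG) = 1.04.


AA = (OG−FG)/(OG−1)·100;  RA = AA·0.8192
AA = (1.04 − 1.018)/(1.04 − 1)·100 = 55.0000
RA = 55.0000·0.8192

45.0560 %


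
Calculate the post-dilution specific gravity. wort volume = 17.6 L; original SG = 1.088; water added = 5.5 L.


SG_new = 1 + (SG_old − 1)·V_old/(V_old + V_water)
pts = (1.088 − 1)·1000·17.6/(17.6 + 5.5) = 67.0476
SG_new = 1 + 67.0476/1000

1.0670


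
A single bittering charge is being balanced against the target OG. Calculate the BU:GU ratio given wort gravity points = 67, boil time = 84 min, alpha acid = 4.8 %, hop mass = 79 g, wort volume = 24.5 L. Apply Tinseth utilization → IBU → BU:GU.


U = 1.65·0.000125^(GP/1000)·(1−e^(−0.04t))/4.15;  IBU = (α/100)·m·U·1000/V;  BU:GU = IBU/GP
U = 1.65·0.000125^(67/1000)·(1−e^(−0.04·84))/4.15 = 0.2102
IBU = (4.8/100)·79·0.2102·1000/24.5 = 32.5295
BU:GU = 32.5295/67

0.4855


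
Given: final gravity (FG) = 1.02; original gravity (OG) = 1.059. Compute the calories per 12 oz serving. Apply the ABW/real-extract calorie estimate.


ABW = (OG−FG)·131.25·0.79/FG;  °P = 259 − 259/SG (for OG→OE and FG→AE);  RE = 0.1808·OE + 0.8192·AE;  Cal = (6.9·ABW + 4·(RE−0.1))·FG·3.55
ABW = (1.059 − 1.02)·131.25·0.79/1.02 = 3.9645
OE = 259 − 259/1.059 = 14.4297 °P
AE = 259 − 259/1.02 = 5.0784 °P
RE = 0.1808·14.4297 + 0.8192·5.0784 = 6.7691 °P
Cal = (6.9·3.9645 + 4·(6.7691−0.1))·1.02·3.55

195.6489 kcal


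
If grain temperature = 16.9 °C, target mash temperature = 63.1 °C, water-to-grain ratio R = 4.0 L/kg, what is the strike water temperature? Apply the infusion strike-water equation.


T_strike = (0.41/R)·(T_mash − T_grain) + T_mash
T_strike = (0.41/4.0)·(63.1 − 16.9) + 63.1

67.8355 °C


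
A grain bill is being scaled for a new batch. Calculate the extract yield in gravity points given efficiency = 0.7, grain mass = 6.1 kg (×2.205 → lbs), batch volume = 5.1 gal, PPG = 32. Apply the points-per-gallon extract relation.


points = lbs × PPG × eff / vol
lbs = 6.1 × 2.205 = 13.4505
points = 13.4505 × 32 × 0.7 / 5.1

59.0767 points


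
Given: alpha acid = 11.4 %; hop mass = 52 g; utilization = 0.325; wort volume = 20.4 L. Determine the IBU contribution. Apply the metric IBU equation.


IBU = (α/100)·mass·U·1000 / V
IBU = (11.4/100)·52·0.325·1000 / 20.4

94.4412 IBU


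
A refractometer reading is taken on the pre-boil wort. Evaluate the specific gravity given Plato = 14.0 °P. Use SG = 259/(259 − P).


SG = 259/(259 − 14.0)

1.0571


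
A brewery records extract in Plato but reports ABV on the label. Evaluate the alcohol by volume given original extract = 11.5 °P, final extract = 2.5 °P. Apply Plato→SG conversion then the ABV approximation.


SG = 259/(259 − P);  ABV = (OG − FG)·131.25
OG = 259/(259 − 11.5) = 1.0465
FG = 259/(259 − 2.5) = 1.0097
ABV = (1.0465 − 1.0097)·131.25

4.8192 % ABV


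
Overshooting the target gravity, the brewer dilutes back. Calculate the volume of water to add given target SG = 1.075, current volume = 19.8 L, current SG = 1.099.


V_water = V·((SG_curr − 1)/(SG_target − 1) − 1)
V_water = 19.8·((1.099 − 1)/(1.075 − 1) − 1)

6.3360 L


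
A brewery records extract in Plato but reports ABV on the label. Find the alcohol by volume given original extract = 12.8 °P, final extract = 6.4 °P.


SG = 259/(259 − P);  ABV = (OG − FG)·131.25
OG = 259/(259 − 12.8) = 1.0520
FG = 259/(259 − 6.4) = 1.0253
ABV = (1.0520 − 1.0253)·131.25

3.4983 % ABV


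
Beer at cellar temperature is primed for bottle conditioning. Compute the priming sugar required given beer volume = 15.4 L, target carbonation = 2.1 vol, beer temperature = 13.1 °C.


residual = 14.695·(0.01821 + 0.09011·e^(−0.04·T));  sugar = (target − residual)·4.0·V
residual = 14.695·(0.01821 + 0.09011·e^(−0.04·13.1)) = 1.0517
sugar = (2.1 − 1.0517)·4.0·15.4

64.5754 g


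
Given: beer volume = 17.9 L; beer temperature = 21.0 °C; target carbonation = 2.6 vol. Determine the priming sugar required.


residual = 14.695·(0.01821 + 0.09011·e^(−0.04·T));  sugar = (target − residual)·4.0·V
residual = 14.695·(0.01821 + 0.09011·e^(−0.04·21.0)) = 0.8393
sugar = (2.6 − 0.8393)·4.0·17.9

126.0695 g


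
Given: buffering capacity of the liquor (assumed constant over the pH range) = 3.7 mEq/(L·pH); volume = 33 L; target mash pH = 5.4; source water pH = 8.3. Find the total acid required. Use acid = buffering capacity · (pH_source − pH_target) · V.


acid = 3.7 · (8.3 − 5.4) · 33

354.0900 mEq


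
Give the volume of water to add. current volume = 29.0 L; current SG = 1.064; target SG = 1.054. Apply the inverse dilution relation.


V_water = V·((SG_curr − 1)/(SG_target − 1) − 1)
V_water = 29.0·((1.064 − 1)/(1.054 − 1) − 1)

5.3704 L


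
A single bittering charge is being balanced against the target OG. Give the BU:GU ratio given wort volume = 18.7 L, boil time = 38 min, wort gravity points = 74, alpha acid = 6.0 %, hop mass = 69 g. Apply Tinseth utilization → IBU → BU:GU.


U = 1.65·0.000125^(GP/1000)·(1−e^(−0.04t))/4.15;  IBU = (α/100)·m·U·1000/V;  BU:GU = IBU/GP
U = 1.65·0.000125^(74/1000)·(1−e^(−0.04·38))/4.15 = 0.1597
IBU = (6.0/100)·69·0.1597·1000/18.7 = 35.3653
BU:GU = 35.3653/74

0.4779


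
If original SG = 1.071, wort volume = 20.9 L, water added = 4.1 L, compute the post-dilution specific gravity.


SG_new = 1 + (SG_old − 1)·V_old/(V_old + V_water)
pts = (1.071 − 1)·1000·20.9/(20.9 + 4.1) = 59.3560
SG_new = 1 + 59.3560/1000

1.0594


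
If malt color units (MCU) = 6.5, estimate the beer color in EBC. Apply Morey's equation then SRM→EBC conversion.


SRM = 1.4922·MCU^0.6859;  EBC = SRM·1.97
SRM = 1.4922·6.5^0.6859 = 5.3877
EBC = 5.3877·1.97

10.6138 EBC


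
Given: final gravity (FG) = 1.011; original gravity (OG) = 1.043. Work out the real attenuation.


AA = (OG−FG)/(OG−1)·100;  RA = AA·0.8192
AA = (1.043 − 1.011)/(1.043 − 1)·100 = 74.4186
RA = 74.4186·0.8192

60.9637 %


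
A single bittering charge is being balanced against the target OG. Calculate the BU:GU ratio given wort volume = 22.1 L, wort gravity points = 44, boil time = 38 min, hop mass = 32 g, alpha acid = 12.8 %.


U = 1.65·0.000125^(GP/1000)·(1−e^(−0.04t))/4.15;  IBU = (α/100)·m·U·1000/V;  BU:GU = IBU/GP
U = 1.65·0.000125^(44/1000)·(1−e^(−0.04·38))/4.15 = 0.2092
IBU = (12.8/100)·32·0.2092·1000/22.1 = 38.7685
BU:GU = 38.7685/44

0.8811


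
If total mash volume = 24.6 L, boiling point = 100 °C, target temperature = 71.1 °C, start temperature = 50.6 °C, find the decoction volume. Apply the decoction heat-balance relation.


V_dec = V_total·(T_target − T_start)/(T_boil − T_start)
V_dec = 24.6·(71.1 − 50.6)/(100 − 50.6)

10.2085 L


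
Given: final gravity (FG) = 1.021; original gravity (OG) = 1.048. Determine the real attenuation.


AA = (OG−FG)/(OG−1)·100;  RA = AA·0.8192
AA = (1.048 − 1.021)/(1.048 − 1)·100 = 56.2500
RA = 56.2500·0.8192

46.0800 %


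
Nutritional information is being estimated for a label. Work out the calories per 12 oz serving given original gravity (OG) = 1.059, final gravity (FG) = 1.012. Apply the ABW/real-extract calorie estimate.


ABW = (OG−FG)·131.25·0.79/FG;  °P = 259 − 259/SG (for OG→OE and FG→AE);  RE = 0.1808·OE + 0.8192·AE;  Cal = (6.9·ABW + 4·(RE−0.1))·FG·3.55
ABW = (1.059 − 1.012)·131.25·0.79/1.012 = 4.8155
OE = 259 − 259/1.059 = 14.4297 °P
AE = 259 − 259/1.012 = 3.0711 °P
RE = 0.1808·14.4297 + 0.8192·3.0711 = 5.1248 °P
Cal = (6.9·4.8155 + 4·(5.1248−0.1))·1.012·3.55

191.5797 kcal


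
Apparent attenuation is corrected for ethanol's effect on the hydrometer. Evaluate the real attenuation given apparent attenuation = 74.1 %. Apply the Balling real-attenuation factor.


RA = AA · 0.8192
RA = 74.1 · 0.8192

60.7027 %


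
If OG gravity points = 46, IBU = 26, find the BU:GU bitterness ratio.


BU:GU = IBU / OG_points
BU:GU = 26 / 46

0.5652


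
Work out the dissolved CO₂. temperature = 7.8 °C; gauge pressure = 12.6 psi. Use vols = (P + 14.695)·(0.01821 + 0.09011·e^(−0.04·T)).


vols = (12.6 + 14.695)·(0.01821 + 0.09011·e^(−0.04·7.8))

2.2974 volumes


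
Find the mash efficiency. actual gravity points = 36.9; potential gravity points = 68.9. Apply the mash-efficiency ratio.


efficiency = actual / potential × 100
efficiency = 36.9 / 68.9 × 100

53.5559 %


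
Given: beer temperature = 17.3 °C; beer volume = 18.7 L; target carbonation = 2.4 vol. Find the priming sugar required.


residual = 14.695·(0.01821 + 0.09011·e^(−0.04·T));  sugar = (target − residual)·4.0·V
residual = 14.695·(0.01821 + 0.09011·e^(−0.04·17.3)) = 0.9304
sugar = (2.4 − 0.9304)·4.0·18.7

109.9232 g


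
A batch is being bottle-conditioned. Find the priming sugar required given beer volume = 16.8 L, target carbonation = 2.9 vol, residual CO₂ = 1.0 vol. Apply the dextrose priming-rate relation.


sugar = (target − residual)·4.0·V
sugar = (2.9 − 1.0)·4.0·16.8

127.6800 g


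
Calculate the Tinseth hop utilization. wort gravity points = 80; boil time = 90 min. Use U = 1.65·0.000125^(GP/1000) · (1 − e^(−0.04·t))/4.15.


bigness = 1.65·0.000125^(80/1000) = 0.8040
boil_factor = (1 − e^(−0.04·90))/4.15 = 0.2344
U = 0.8040 · 0.2344

0.1884


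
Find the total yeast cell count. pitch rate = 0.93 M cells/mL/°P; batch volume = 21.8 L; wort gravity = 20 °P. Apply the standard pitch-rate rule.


cells (billions) = rate · V_L · °P
cells = 0.93 · 21.8 · 20

405.4800 billion cells


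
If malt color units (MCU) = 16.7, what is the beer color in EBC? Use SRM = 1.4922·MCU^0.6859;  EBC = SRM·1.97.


SRM = 1.4922·16.7^0.6859 = 10.2917
EBC = 10.2917·1.97

20.2747 EBC


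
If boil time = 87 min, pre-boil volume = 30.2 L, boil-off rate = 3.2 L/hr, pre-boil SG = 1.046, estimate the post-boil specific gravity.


V_post = V_pre − rate·(t/60);  SG_post = 1 + (SG_pre−1)·V_pre/V_post
V_post = 30.2 − 3.2·(87/60) = 25.5600
SG_post = 1 + (1.046 − 1)·30.2/25.5600

1.0544


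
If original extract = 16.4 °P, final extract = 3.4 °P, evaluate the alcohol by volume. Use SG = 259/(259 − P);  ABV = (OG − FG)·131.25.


OG = 259/(259 − 16.4) = 1.0676
FG = 259/(259 − 3.4) = 1.0133
ABV = (1.0676 − 1.0133)·131.25

7.1267 % ABV


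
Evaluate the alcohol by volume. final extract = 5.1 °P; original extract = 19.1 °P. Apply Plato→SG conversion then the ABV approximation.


SG = 259/(259 − P);  ABV = (OG − FG)·131.25
OG = 259/(259 − 19.1) = 1.0796
FG = 259/(259 − 5.1) = 1.0201
ABV = (1.0796 − 1.0201)·131.25

7.8133 % ABV


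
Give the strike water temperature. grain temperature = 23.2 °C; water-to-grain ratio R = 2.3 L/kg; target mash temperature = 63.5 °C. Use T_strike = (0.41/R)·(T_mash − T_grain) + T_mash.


T_strike = (0.41/2.3)·(63.5 − 23.2) + 63.5

70.6839 °C


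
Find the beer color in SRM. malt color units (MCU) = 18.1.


SRM = 1.4922 · MCU^0.6859
SRM = 1.4922 · 18.1^0.6859

10.8760 SRM


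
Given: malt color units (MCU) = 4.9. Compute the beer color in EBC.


SRM = 1.4922·MCU^0.6859;  EBC = SRM·1.97
SRM = 1.4922·4.9^0.6859 = 4.4385
EBC = 4.4385·1.97

8.7438 EBC


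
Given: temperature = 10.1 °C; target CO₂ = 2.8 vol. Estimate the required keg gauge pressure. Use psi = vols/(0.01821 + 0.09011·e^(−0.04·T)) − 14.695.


psi = 2.8/(0.01821 + 0.09011·e^(−0.04·10.1)) − 14.695

21.0323 psi


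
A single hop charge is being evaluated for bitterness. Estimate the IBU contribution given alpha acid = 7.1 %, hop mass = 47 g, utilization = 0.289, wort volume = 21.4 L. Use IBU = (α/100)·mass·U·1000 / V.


IBU = (7.1/100)·47·0.289·1000 / 21.4

45.0651 IBU


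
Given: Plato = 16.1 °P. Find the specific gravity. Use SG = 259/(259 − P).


SG = 259/(259 − 16.1)

1.0663


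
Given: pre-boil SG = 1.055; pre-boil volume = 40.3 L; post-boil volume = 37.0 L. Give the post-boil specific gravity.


SG_post = 1 + (SG_pre − 1)·V_pre/V_post
pts_pre = (1.055 − 1)·1000 = 55.0000
pts_post = 55.0000·40.3/37.0 = 59.9054
SG_post = 1 + 59.9054/1000

1.0599


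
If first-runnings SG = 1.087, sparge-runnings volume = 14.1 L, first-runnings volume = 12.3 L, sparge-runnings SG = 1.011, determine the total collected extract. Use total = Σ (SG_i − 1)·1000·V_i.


first = (1.087 − 1)·1000·12.3 = 1070.1000
sparge = (1.011 − 1)·1000·14.1 = 155.1000
total = 1070.1000 + 155.1000

1225.2000 gravity·L


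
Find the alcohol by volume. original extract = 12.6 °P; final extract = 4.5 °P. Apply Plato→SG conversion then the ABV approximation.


SG = 259/(259 − P);  ABV = (OG − FG)·131.25
OG = 259/(259 − 12.6) = 1.0511
FG = 259/(259 − 4.5) = 1.0177
ABV = (1.0511 − 1.0177)·131.25

4.3909 % ABV


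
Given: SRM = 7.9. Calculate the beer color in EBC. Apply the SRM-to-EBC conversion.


EBC = SRM · 1.97
EBC = 7.9 · 1.97

15.5630 EBC


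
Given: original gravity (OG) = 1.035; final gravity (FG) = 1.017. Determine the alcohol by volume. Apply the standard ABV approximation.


ABV = (OG − FG) · 131.25
ABV = (1.035 − 1.017) · 131.25

2.3625 % ABV


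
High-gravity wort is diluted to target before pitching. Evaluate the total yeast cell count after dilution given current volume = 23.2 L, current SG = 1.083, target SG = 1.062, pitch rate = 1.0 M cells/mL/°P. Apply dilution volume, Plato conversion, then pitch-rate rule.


V_w = V·((SG_c−1)/(SG_t−1)−1);  °P = 259 − 259/SG_t;  cells = rate·(V+V_w)·°P
V_w = 23.2·((1.083−1)/(1.062−1)−1) = 7.8581
V_final = 23.2 + 7.8581 = 31.0581
°P = 259 − 259/1.062 = 15.1205
cells = 1.0·31.0581·15.1205

469.6143 billion cells


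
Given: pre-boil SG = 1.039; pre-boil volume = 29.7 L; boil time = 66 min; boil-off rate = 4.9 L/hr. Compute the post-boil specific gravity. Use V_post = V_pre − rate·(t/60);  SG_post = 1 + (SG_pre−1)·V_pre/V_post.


V_post = 29.7 − 4.9·(66/60) = 24.3100
SG_post = 1 + (1.039 − 1)·29.7/24.3100

1.0476


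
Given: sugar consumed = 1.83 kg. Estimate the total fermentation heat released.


Q = m_sugar · 590 kJ/kg
Q = 1.83 · 590

1079.7000 kJ


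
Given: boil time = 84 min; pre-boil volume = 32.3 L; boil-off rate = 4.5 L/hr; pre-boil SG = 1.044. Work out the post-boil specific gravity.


V_post = V_pre − rate·(t/60);  SG_post = 1 + (SG_pre−1)·V_pre/V_post
V_post = 32.3 − 4.5·(84/60) = 26.0000
SG_post = 1 + (1.044 − 1)·32.3/26.0000

1.0547


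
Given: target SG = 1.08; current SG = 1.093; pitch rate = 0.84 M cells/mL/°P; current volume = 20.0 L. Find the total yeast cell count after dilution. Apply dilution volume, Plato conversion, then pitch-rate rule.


V_w = V·((SG_c−1)/(SG_t−1)−1);  °P = 259 − 259/SG_t;  cells = rate·(V+V_w)·°P
V_w = 20.0·((1.093−1)/(1.08−1)−1) = 3.2500
V_final = 20.0 + 3.2500 = 23.2500
°P = 259 − 259/1.08 = 19.1852
cells = 0.84·23.2500·19.1852

374.6867 billion cells


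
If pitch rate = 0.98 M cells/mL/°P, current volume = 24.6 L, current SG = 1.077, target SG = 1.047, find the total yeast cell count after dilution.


V_w = V·((SG_c−1)/(SG_t−1)−1);  °P = 259 − 259/SG_t;  cells = rate·(V+V_w)·°P
V_w = 24.6·((1.077−1)/(1.047−1)−1) = 15.7021
V_final = 24.6 + 15.7021 = 40.3021
°P = 259 − 259/1.047 = 11.6266
cells = 0.98·40.3021·11.6266

459.2033 billion cells


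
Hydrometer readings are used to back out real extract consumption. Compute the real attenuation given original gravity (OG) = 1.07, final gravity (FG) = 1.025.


AA = (OG−FG)/(OG−1)·100;  RA = AA·0.8192
AA = (1.07 − 1.025)/(1.07 − 1)·100 = 64.2857
RA = 64.2857·0.8192

52.6629 %


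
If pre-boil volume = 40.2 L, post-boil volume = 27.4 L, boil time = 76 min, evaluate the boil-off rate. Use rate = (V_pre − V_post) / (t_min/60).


rate = (40.2 − 27.4) / (76/60)

10.1053 L/hr


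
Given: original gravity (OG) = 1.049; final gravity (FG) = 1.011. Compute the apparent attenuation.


AA = (OG − FG)/(OG − 1) · 100
AA = (1.049 − 1.011)/(1.049 − 1) · 100

77.5510 %


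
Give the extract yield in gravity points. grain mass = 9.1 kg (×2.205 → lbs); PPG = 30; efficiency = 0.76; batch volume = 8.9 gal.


points = lbs × PPG × eff / vol
lbs = 9.1 × 2.205 = 20.0655
points = 20.0655 × 30 × 0.76 / 8.9

51.4038 points


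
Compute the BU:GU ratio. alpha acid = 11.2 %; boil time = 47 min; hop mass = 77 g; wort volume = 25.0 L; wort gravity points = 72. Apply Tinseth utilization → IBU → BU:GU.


U = 1.65·0.000125^(GP/1000)·(1−e^(−0.04t))/4.15;  IBU = (α/100)·m·U·1000/V;  BU:GU = IBU/GP
U = 1.65·0.000125^(72/1000)·(1−e^(−0.04·47))/4.15 = 0.1764
IBU = (11.2/100)·77·0.1764·1000/25.0 = 60.8521
BU:GU = 60.8521/72

0.8452


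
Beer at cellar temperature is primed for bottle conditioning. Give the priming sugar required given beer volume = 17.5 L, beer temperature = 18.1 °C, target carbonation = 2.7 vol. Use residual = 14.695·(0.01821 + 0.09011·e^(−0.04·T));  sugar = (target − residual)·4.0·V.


residual = 14.695·(0.01821 + 0.09011·e^(−0.04·18.1)) = 0.9096
sugar = (2.7 − 0.9096)·4.0·17.5

125.3305 g


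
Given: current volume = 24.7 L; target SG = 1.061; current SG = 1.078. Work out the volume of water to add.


V_water = V·((SG_curr − 1)/(SG_target − 1) − 1)
V_water = 24.7·((1.078 − 1)/(1.061 − 1) − 1)

6.8836 L


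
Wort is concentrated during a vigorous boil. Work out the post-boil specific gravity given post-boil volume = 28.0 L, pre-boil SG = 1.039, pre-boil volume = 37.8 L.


SG_post = 1 + (SG_pre − 1)·V_pre/V_post
pts_pre = (1.039 − 1)·1000 = 39.0000
pts_post = 39.0000·37.8/28.0 = 52.6500
SG_post = 1 + 52.6500/1000

1.0526


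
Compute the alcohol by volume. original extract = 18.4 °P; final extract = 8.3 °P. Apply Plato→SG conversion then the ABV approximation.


SG = 259/(259 − P);  ABV = (OG − FG)·131.25
OG = 259/(259 − 18.4) = 1.0765
FG = 259/(259 − 8.3) = 1.0331
ABV = (1.0765 − 1.0331)·131.25

5.6921 % ABV


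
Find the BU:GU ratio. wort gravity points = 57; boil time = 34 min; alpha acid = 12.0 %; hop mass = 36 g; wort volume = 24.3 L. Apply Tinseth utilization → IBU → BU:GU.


U = 1.65·0.000125^(GP/1000)·(1−e^(−0.04t))/4.15;  IBU = (α/100)·m·U·1000/V;  BU:GU = IBU/GP
U = 1.65·0.000125^(57/1000)·(1−e^(−0.04·34))/4.15 = 0.1771
IBU = (12.0/100)·36·0.1771·1000/24.3 = 31.4792
BU:GU = 31.4792/57

0.5523


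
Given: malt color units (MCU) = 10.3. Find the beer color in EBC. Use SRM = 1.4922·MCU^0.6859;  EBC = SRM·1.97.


SRM = 1.4922·10.3^0.6859 = 7.3881
EBC = 7.3881·1.97

14.5545 EBC


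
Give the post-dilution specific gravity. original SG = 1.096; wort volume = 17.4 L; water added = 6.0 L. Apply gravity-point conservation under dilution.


SG_new = 1 + (SG_old − 1)·V_old/(V_old + V_water)
pts = (1.096 − 1)·1000·17.4/(17.4 + 6.0) = 71.3846
SG_new = 1 + 71.3846/1000

1.0714


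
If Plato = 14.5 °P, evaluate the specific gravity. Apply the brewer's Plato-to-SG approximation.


SG = 259/(259 − P)
SG = 259/(259 − 14.5)

1.0593


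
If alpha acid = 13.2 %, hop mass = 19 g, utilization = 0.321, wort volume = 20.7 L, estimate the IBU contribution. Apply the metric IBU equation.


IBU = (α/100)·mass·U·1000 / V
IBU = (13.2/100)·19·0.321·1000 / 20.7

38.8922 IBU


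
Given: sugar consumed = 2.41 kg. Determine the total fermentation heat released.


Q = m_sugar · 590 kJ/kg
Q = 2.41 · 590

1421.9000 kJ


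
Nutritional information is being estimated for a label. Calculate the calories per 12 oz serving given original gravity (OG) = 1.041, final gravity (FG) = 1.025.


ABW = (OG−FG)·131.25·0.79/FG;  °P = 259 − 259/SG (for OG→OE and FG→AE);  RE = 0.1808·OE + 0.8192·AE;  Cal = (6.9·ABW + 4·(RE−0.1))·FG·3.55
ABW = (1.041 − 1.025)·131.25·0.79/1.025 = 1.6185
OE = 259 − 259/1.041 = 10.2008 °P
AE = 259 − 259/1.025 = 6.3171 °P
RE = 0.1808·10.2008 + 0.8192·6.3171 = 7.0192 °P
Cal = (6.9·1.6185 + 4·(7.0192−0.1))·1.025·3.55

141.3468 kcal


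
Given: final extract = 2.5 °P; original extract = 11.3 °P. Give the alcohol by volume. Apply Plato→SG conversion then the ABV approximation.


SG = 259/(259 − P);  ABV = (OG − FG)·131.25
OG = 259/(259 − 11.3) = 1.0456
FG = 259/(259 − 2.5) = 1.0097
ABV = (1.0456 − 1.0097)·131.25

4.7083 % ABV
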